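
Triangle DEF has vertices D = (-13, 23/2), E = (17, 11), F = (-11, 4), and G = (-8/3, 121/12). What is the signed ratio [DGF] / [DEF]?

1/3

[DEF] = ½·((-13)·(11−4) + 17·(4−(23/2)) + (-11)·(23/2−11)) = ½·(-91 − 255/2 − 11/2) = -112.
[DGF] = ½·((-13)·(121/12−4) + (-8/3)·(4−(23/2)) + (-11)·(23/2−(121/12))) = ½·(-949/12 + 20 − 187/12) = -112/3, so the ratio is (-112/3)/(-112) = 1/3.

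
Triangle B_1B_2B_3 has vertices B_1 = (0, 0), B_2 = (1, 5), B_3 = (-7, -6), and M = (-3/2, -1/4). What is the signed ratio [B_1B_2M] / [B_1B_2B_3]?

[B_1B_2B_3] = ½·(0·(5−(-6)) + 1·(-6−0) + (-7)·(0−5)) = ½·(0 − 6 + 35) = 29/2.
[B_1B_2M] = ½·(0·(5−(-1/4)) + 1·(-1/4−0) + (-3/2)·(0−5)) = ½·(0 − 1/4 + 15/2) = 29/8, so the ratio is (29/8)/(29/2) = 1/4.

1/4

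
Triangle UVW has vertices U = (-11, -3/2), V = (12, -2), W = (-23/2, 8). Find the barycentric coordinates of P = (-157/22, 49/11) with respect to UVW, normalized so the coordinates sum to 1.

(2/11, 2/11, 7/11)

Signed area of the reference triangle: [UVW] = ½·((-11)·(-2−8) + 12·(8−(-3/2)) + (-23/2)·(-3/2−(-2))) = ½·(110 + 114 − 23/4) = 873/8.
[PVW] = ½·((-157/22)·(-2−8) + 12·(8−(49/11)) + (-23/2)·(49/11−(-2))) = ½·(785/11 + 468/11 − 1633/22) = 873/44, so the U-coordinate is (873/44)/(873/8) = 2/11.
[UPW] = ½·((-11)·(49/11−8) + (-157/22)·(8−(-3/2)) + (-23/2)·(-3/2−(49/11))) = ½·(39 − 2983/44 + 3013/44) = 873/44, so the V-coordinate is 2/11.
[UVP] = ½·((-11)·(-2−(49/11)) + 12·(49/11−(-3/2)) + (-157/22)·(-3/2−(-2))) = ½·(71 + 786/11 − 157/44) = 6111/88, so the W-coordinate is 7/11.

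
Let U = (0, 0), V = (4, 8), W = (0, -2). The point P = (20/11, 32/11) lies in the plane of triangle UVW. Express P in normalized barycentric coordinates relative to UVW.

Signed area of the reference triangle: [UVW] = ½·(0·(8−(-2)) + 4·(-2−0) + 0·(0−8)) = ½·(0 − 8 + 0) = -4.
[PVW] = ½·((20/11)·(8−(-2)) + 4·(-2−(32/11)) + 0·(32/11−8)) = ½·(200/11 − 216/11 + 0) = -8/11, so the U-coordinate is (-8/11)/(-4) = 2/11.
[UPW] = ½·(0·(32/11−(-2)) + (20/11)·(-2−0) + 0·(0−(32/11))) = ½·(0 − 40/11 + 0) = -20/11, so the V-coordinate is 5/11.
[UVP] = ½·(0·(8−(32/11)) + 4·(32/11−0) + (20/11)·(0−8)) = ½·(0 + 128/11 − 160/11) = -16/11, so the W-coordinate is 4/11.
Check: 2/11 + 5/11 + 4/11 = 1.

(2/11, 5/11, 4/11)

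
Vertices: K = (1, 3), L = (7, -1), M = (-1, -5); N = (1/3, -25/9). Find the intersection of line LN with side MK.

(-1/2, -3)

Barycentric coordinates of N with respect to KLM: (2/9, 1/9, 2/3).
On side MK the L-coordinate is zero; dropping N's L-weight 1/9 and renormalizing the remaining 2/3 : 2/9 gives weights 3/4, 1/4 on M, K.
J = (3/4)·(-1, -5) + (1/4)·(1, 3) = (-1/2, -3).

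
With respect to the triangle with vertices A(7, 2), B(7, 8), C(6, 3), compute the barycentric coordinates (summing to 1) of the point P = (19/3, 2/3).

(2/3, -1/3, 2/3)

Signed area of the reference triangle: [ABC] = ½·(7·(8−3) + 7·(3−2) + 6·(2−8)) = ½·(35 + 7 − 36) = 3.
[PBC] = ½·((19/3)·(8−3) + 7·(3−(2/3)) + 6·(2/3−8)) = ½·(95/3 + 49/3 − 44) = 2, so the A-coordinate is 2/3 = 2/3.
[APC] = ½·(7·(2/3−3) + (19/3)·(3−2) + 6·(2−(2/3))) = ½·(-49/3 + 19/3 + 8) = -1, so the B-coordinate is -1/3.
[ABP] = ½·(7·(8−(2/3)) + 7·(2/3−2) + (19/3)·(2−8)) = ½·(154/3 − 28/3 − 38) = 2, so the C-coordinate is 2/3.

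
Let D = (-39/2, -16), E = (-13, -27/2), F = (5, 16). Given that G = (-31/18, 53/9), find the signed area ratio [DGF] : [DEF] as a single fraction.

2/9

[DEF] = ½·((-39/2)·(-27/2−16) + (-13)·(16−(-16)) + 5·(-16−(-27/2))) = ½·(2301/4 − 416 − 25/2) = 587/8.
[DGF] = ½·((-39/2)·(53/9−16) + (-31/18)·(16−(-16)) + 5·(-16−(53/9))) = ½·(1183/6 − 496/9 − 985/9) = 587/36, so the ratio is (587/36)/(587/8) = 2/9.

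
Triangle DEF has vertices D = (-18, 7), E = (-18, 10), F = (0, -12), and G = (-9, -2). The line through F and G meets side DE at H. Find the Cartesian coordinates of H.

(-18, 8)

Barycentric coordinates of G with respect to DEF: (1/3, 1/6, 1/2).
On side DE the F-coordinate is zero; dropping G's F-weight 1/2 and renormalizing the remaining 1/3 : 1/6 gives weights 2/3, 1/3 on D, E.
H = (2/3)·(-18, 7) + (1/3)·(-18, 10) = (-18, 8).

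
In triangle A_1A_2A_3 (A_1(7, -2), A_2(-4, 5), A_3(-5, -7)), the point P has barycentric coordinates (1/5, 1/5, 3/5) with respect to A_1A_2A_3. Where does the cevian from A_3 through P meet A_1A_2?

Line A_3P meets A_1A_2 where the A_3-coordinate vanishes; zeroing P's A_3-weight and renormalizing leaves A_1, A_2-weights 1/5 : 1/5 → (1/2, 1/2).
So Q = (1/2)·A_1 + (1/2)·A_2 = (3/2, 3/2).

(3/2, 3/2)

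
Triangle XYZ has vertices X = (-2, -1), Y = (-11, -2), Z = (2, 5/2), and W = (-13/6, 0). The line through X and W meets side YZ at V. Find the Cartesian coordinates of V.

(-7/3, 1)

Barycentric coordinates of W with respect to XYZ: (1/2, 1/6, 1/3).
On side YZ the X-coordinate is zero; dropping W's X-weight 1/2 and renormalizing the remaining 1/6 : 1/3 gives weights 1/3, 2/3 on Y, Z.
V = (1/3)·(-11, -2) + (2/3)·(2, 5/2) = (-7/3, 1).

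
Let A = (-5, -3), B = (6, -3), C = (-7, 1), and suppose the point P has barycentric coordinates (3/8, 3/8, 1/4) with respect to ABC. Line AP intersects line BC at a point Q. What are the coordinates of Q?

(4/5, -7/5)

Line AP meets BC where the A-coordinate vanishes; zeroing P's A-weight and renormalizing leaves B, C-weights 3/8 : 1/4 → (3/5, 2/5).
So Q = (3/5)·B + (2/5)·C = (4/5, -7/5).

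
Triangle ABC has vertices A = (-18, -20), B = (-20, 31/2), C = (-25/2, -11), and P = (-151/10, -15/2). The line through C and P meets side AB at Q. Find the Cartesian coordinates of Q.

Barycentric coordinates of P with respect to ABC: (1/5, 1/5, 3/5).
On side AB the C-coordinate is zero; dropping P's C-weight 3/5 and renormalizing the remaining 1/5 : 1/5 gives weights 1/2, 1/2 on A, B.
Q = (1/2)·(-18, -20) + (1/2)·(-20, 31/2) = (-19, -9/4).

(-19, -9/4)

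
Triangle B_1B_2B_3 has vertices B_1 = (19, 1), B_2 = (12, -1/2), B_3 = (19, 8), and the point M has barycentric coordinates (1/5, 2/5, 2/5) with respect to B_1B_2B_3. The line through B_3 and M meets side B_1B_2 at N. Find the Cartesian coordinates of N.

Line B_3M meets B_1B_2 where the B_3-coordinate vanishes; zeroing M's B_3-weight and renormalizing leaves B_1, B_2-weights 1/5 : 2/5 → (1/3, 2/3).
So N = (1/3)·B_1 + (2/3)·B_2 = (43/3, 0).

(43/3, 0)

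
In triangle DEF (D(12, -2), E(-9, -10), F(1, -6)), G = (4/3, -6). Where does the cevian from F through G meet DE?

(3/2, -6)

Barycentric coordinates of G with respect to DEF: (1/3, 1/3, 1/3).
On side DE the F-coordinate is zero; dropping G's F-weight 1/3 and renormalizing the remaining 1/3 : 1/3 gives weights 1/2, 1/2 on D, E.
H = (1/2)·(12, -2) + (1/2)·(-9, -10) = (3/2, -6).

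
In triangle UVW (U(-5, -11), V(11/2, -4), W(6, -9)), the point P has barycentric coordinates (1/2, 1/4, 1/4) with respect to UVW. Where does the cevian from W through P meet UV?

(-3/2, -26/3)

Line WP meets UV where the W-coordinate vanishes; zeroing P's W-weight and renormalizing leaves U, V-weights 1/2 : 1/4 → (2/3, 1/3).
So Q = (2/3)·U + (1/3)·V = (-3/2, -26/3).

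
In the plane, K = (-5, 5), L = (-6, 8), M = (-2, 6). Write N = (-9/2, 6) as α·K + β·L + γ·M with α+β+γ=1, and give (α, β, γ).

Signed area of the reference triangle: [KLM] = ½·((-5)·(8−6) + (-6)·(6−5) + (-2)·(5−8)) = ½·(-10 − 6 + 6) = -5.
[NLM] = ½·((-9/2)·(8−6) + (-6)·(6−6) + (-2)·(6−8)) = ½·(-9 + 0 + 4) = -5/2, so the K-coordinate is (-5/2)/(-5) = 1/2.
[KNM] = ½·((-5)·(6−6) + (-9/2)·(6−5) + (-2)·(5−6)) = ½·(0 − 9/2 + 2) = -5/4, so the L-coordinate is 1/4.
[KLN] = ½·((-5)·(8−6) + (-6)·(6−5) + (-9/2)·(5−8)) = ½·(-10 − 6 + 27/2) = -5/4, so the M-coordinate is 1/4.
Check: 1/2 + 1/4 + 1/4 = 1.

(1/2, 1/4, 1/4)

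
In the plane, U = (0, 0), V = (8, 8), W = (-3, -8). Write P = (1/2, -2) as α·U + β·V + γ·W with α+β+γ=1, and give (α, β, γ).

(1/4, 1/4, 1/2)

Signed area of the reference triangle: [UVW] = ½·(0·(8−(-8)) + 8·(-8−0) + (-3)·(0−8)) = ½·(0 − 64 + 24) = -20.
[PVW] = ½·((1/2)·(8−(-8)) + 8·(-8−(-2)) + (-3)·(-2−8)) = ½·(8 − 48 + 30) = -5, so the U-coordinate is (-5)/(-20) = 1/4.
[UPW] = ½·(0·(-2−(-8)) + (1/2)·(-8−0) + (-3)·(0−(-2))) = ½·(0 − 4 − 6) = -5, so the V-coordinate is 1/4.
[UVP] = ½·(0·(8−(-2)) + 8·(-2−0) + (1/2)·(0−8)) = ½·(0 − 16 − 4) = -10, so the W-coordinate is 1/2.
Check: 1/4 + 1/4 + 1/2 = 1.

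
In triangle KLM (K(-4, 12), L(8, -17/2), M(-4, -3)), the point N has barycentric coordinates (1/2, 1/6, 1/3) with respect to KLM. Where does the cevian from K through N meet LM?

Line KN meets LM where the K-coordinate vanishes; zeroing N's K-weight and renormalizing leaves L, M-weights 1/6 : 1/3 → (1/3, 2/3).
So J = (1/3)·L + (2/3)·M = (0, -29/6).

(0, -29/6)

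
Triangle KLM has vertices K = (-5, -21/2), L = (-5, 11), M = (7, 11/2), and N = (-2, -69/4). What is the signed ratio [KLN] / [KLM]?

[KLM] = ½·((-5)·(11−(11/2)) + (-5)·(11/2−(-21/2)) + 7·(-21/2−11)) = ½·(-55/2 − 80 − 301/2) = -129.
[KLN] = ½·((-5)·(11−(-69/4)) + (-5)·(-69/4−(-21/2)) + (-2)·(-21/2−11)) = ½·(-565/4 + 135/4 + 43) = -129/4, so the ratio is (-129/4)/(-129) = 1/4.

1/4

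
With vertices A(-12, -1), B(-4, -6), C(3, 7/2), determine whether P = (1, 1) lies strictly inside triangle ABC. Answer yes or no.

Barycentric coordinates of P: (1/74, 19/74, 27/37).
The three coordinates are positive, positive, positive; a point is interior exactly when all three are positive.

yes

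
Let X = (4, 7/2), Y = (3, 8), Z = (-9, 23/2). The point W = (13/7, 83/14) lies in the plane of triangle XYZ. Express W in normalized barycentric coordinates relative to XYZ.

(4/7, 2/7, 1/7)

Signed area of the reference triangle: [XYZ] = ½·(4·(8−(23/2)) + 3·(23/2−(7/2)) + (-9)·(7/2−8)) = ½·(-14 + 24 + 81/2) = 101/4.
[WYZ] = ½·((13/7)·(8−(23/2)) + 3·(23/2−(83/14)) + (-9)·(83/14−8)) = ½·(-13/2 + 117/7 + 261/14) = 101/7, so the X-coordinate is (101/7)/(101/4) = 4/7.
[XWZ] = ½·(4·(83/14−(23/2)) + (13/7)·(23/2−(7/2)) + (-9)·(7/2−(83/14))) = ½·(-156/7 + 104/7 + 153/7) = 101/14, so the Y-coordinate is 2/7.
[XYW] = ½·(4·(8−(83/14)) + 3·(83/14−(7/2)) + (13/7)·(7/2−8)) = ½·(58/7 + 51/7 − 117/14) = 101/28, so the Z-coordinate is 1/7.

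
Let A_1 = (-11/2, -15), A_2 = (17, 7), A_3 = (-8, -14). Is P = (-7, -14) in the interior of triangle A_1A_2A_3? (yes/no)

yes

Barycentric coordinates of P: (42/155, 2/155, 111/155).
The three coordinates are positive, positive, positive; a point is interior exactly when all three are positive.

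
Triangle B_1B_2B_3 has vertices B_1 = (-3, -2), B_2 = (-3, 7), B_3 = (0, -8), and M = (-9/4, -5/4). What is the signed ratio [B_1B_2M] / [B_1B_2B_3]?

1/4

[B_1B_2B_3] = ½·((-3)·(7−(-8)) + (-3)·(-8−(-2)) + 0·(-2−7)) = ½·(-45 + 18 + 0) = -27/2.
[B_1B_2M] = ½·((-3)·(7−(-5/4)) + (-3)·(-5/4−(-2)) + (-9/4)·(-2−7)) = ½·(-99/4 − 9/4 + 81/4) = -27/8, so the ratio is (-27/8)/(-27/2) = 1/4.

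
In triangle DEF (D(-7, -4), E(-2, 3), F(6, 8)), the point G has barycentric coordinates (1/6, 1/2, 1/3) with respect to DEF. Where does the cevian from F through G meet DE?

(-13/4, 5/4)

Line FG meets DE where the F-coordinate vanishes; zeroing G's F-weight and renormalizing leaves D, E-weights 1/6 : 1/2 → (1/4, 3/4).
So H = (1/4)·D + (3/4)·E = (-13/4, 5/4).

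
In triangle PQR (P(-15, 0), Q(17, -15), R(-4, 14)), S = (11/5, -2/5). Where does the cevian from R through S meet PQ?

(19/3, -10)

Barycentric coordinates of S with respect to PQR: (1/5, 2/5, 2/5).
On side PQ the R-coordinate is zero; dropping S's R-weight 2/5 and renormalizing the remaining 1/5 : 2/5 gives weights 1/3, 2/3 on P, Q.
T = (1/3)·(-15, 0) + (2/3)·(17, -15) = (19/3, -10).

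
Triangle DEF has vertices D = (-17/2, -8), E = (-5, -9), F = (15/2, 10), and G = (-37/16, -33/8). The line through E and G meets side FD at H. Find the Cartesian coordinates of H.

(13/6, 4)

Barycentric coordinates of G with respect to DEF: (1/8, 5/8, 1/4).
On side FD the E-coordinate is zero; dropping G's E-weight 5/8 and renormalizing the remaining 1/4 : 1/8 gives weights 2/3, 1/3 on F, D.
H = (2/3)·(15/2, 10) + (1/3)·(-17/2, -8) = (13/6, 4).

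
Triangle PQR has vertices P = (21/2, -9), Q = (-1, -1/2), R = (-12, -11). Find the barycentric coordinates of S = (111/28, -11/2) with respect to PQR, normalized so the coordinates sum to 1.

Signed area of the reference triangle: [PQR] = ½·((21/2)·(-1/2−(-11)) + (-1)·(-11−(-9)) + (-12)·(-9−(-1/2))) = ½·(441/4 + 2 + 102) = 857/8.
[SQR] = ½·((111/28)·(-1/2−(-11)) + (-1)·(-11−(-11/2)) + (-12)·(-11/2−(-1/2))) = ½·(333/8 + 11/2 + 60) = 857/16, so the P-coordinate is (857/16)/(857/8) = 1/2.
[PSR] = ½·((21/2)·(-11/2−(-11)) + (111/28)·(-11−(-9)) + (-12)·(-9−(-11/2))) = ½·(231/4 − 111/14 + 42) = 2571/56, so the Q-coordinate is 3/7.
[PQS] = ½·((21/2)·(-1/2−(-11/2)) + (-1)·(-11/2−(-9)) + (111/28)·(-9−(-1/2))) = ½·(105/2 − 7/2 − 1887/56) = 857/112, so the R-coordinate is 1/14.

(1/2, 3/7, 1/14)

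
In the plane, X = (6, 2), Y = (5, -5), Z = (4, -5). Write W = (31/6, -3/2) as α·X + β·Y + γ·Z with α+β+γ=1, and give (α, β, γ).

Signed area of the reference triangle: [XYZ] = ½·(6·(-5−(-5)) + 5·(-5−2) + 4·(2−(-5))) = ½·(0 − 35 + 28) = -7/2.
[WYZ] = ½·((31/6)·(-5−(-5)) + 5·(-5−(-3/2)) + 4·(-3/2−(-5))) = ½·(0 − 35/2 + 14) = -7/4, so the X-coordinate is (-7/4)/(-7/2) = 1/2.
[XWZ] = ½·(6·(-3/2−(-5)) + (31/6)·(-5−2) + 4·(2−(-3/2))) = ½·(21 − 217/6 + 14) = -7/12, so the Y-coordinate is 1/6.
[XYW] = ½·(6·(-5−(-3/2)) + 5·(-3/2−2) + (31/6)·(2−(-5))) = ½·(-21 − 35/2 + 217/6) = -7/6, so the Z-coordinate is 1/3.

(1/2, 1/6, 1/3)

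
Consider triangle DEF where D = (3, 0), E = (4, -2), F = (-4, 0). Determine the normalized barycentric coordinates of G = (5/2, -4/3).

(1/6, 2/3, 1/6)

Signed area of the reference triangle: [DEF] = ½·(3·(-2−0) + 4·(0−0) + (-4)·(0−(-2))) = ½·(-6 + 0 − 8) = -7.
[GEF] = ½·((5/2)·(-2−0) + 4·(0−(-4/3)) + (-4)·(-4/3−(-2))) = ½·(-5 + 16/3 − 8/3) = -7/6, so the D-coordinate is (-7/6)/(-7) = 1/6.
[DGF] = ½·(3·(-4/3−0) + (5/2)·(0−0) + (-4)·(0−(-4/3))) = ½·(-4 + 0 − 16/3) = -14/3, so the E-coordinate is 2/3.
[DEG] = ½·(3·(-2−(-4/3)) + 4·(-4/3−0) + (5/2)·(0−(-2))) = ½·(-2 − 16/3 + 5) = -7/6, so the F-coordinate is 1/6.
Check: 1/6 + 2/3 + 1/6 = 1.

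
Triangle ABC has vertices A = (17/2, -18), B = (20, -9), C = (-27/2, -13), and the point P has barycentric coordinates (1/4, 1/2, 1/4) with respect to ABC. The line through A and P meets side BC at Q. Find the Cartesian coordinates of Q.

Line AP meets BC where the A-coordinate vanishes; zeroing P's A-weight and renormalizing leaves B, C-weights 1/2 : 1/4 → (2/3, 1/3).
So Q = (2/3)·B + (1/3)·C = (53/6, -31/3).

(53/6, -31/3)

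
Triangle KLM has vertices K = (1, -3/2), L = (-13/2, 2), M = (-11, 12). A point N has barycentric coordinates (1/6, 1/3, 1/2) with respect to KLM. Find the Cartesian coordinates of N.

N = (1/6)·K + (1/3)·L + (1/2)·M.
x-coordinate: (1/6)·1 + (1/3)·(-13/2) + (1/2)·(-11) = -15/2.
y-coordinate: (1/6)·(-3/2) + (1/3)·2 + (1/2)·12 = 77/12.

(-15/2, 77/12)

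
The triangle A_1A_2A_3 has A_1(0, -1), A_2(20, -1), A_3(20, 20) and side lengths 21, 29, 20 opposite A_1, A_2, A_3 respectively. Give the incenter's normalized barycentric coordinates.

(3/10, 29/70, 2/7)

The incenter has barycentric coordinates proportional to the opposite side lengths: (21 : 29 : 20).
Normalizing by 21+29+20 = 70 gives (3/10, 29/70, 2/7).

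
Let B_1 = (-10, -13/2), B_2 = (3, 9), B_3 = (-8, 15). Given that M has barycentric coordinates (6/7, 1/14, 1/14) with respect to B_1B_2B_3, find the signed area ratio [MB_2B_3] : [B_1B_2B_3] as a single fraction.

The signed ratio [MB_2B_3]/[B_1B_2B_3] equals the barycentric coordinate of M at vertex B_1, which is 6/7.

6/7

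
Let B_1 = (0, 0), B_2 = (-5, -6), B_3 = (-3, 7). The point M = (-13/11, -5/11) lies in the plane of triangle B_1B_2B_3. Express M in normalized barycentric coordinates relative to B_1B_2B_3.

Signed area of the reference triangle: [B_1B_2B_3] = ½·(0·(-6−7) + (-5)·(7−0) + (-3)·(0−(-6))) = ½·(0 − 35 − 18) = -53/2.
[MB_2B_3] = ½·((-13/11)·(-6−7) + (-5)·(7−(-5/11)) + (-3)·(-5/11−(-6))) = ½·(169/11 − 410/11 − 183/11) = -212/11, so the B_1-coordinate is (-212/11)/(-53/2) = 8/11.
[B_1MB_3] = ½·(0·(-5/11−7) + (-13/11)·(7−0) + (-3)·(0−(-5/11))) = ½·(0 − 91/11 − 15/11) = -53/11, so the B_2-coordinate is 2/11.
[B_1B_2M] = ½·(0·(-6−(-5/11)) + (-5)·(-5/11−0) + (-13/11)·(0−(-6))) = ½·(0 + 25/11 − 78/11) = -53/22, so the B_3-coordinate is 1/11.
Check: 8/11 + 2/11 + 1/11 = 1.

(8/11, 2/11, 1/11)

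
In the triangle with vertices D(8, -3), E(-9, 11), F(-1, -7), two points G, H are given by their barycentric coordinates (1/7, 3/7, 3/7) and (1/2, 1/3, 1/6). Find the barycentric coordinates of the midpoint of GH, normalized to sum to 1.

Since both coordinate triples sum to 1, the midpoint's barycentrics are the componentwise average.
(1/7+1/2)/2 = 9/28; similarly 8/21 and 25/84.

(9/28, 8/21, 25/84)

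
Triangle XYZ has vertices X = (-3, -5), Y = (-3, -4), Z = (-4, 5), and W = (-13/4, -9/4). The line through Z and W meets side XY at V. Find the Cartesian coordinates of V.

(-3, -14/3)

Barycentric coordinates of W with respect to XYZ: (1/2, 1/4, 1/4).
On side XY the Z-coordinate is zero; dropping W's Z-weight 1/4 and renormalizing the remaining 1/2 : 1/4 gives weights 2/3, 1/3 on X, Y.
V = (2/3)·(-3, -5) + (1/3)·(-3, -4) = (-3, -14/3).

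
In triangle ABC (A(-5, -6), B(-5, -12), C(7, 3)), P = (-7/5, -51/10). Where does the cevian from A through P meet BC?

Barycentric coordinates of P with respect to ABC: (2/5, 3/10, 3/10).
On side BC the A-coordinate is zero; dropping P's A-weight 2/5 and renormalizing the remaining 3/10 : 3/10 gives weights 1/2, 1/2 on B, C.
Q = (1/2)·(-5, -12) + (1/2)·(7, 3) = (1, -9/2).

(1, -9/2)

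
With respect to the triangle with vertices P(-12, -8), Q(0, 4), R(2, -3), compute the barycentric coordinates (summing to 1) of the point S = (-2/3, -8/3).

(1/6, 1/6, 2/3)

Signed area of the reference triangle: [PQR] = ½·((-12)·(4−(-3)) + 0·(-3−(-8)) + 2·(-8−4)) = ½·(-84 + 0 − 24) = -54.
[SQR] = ½·((-2/3)·(4−(-3)) + 0·(-3−(-8/3)) + 2·(-8/3−4)) = ½·(-14/3 + 0 − 40/3) = -9, so the P-coordinate is (-9)/(-54) = 1/6.
[PSR] = ½·((-12)·(-8/3−(-3)) + (-2/3)·(-3−(-8)) + 2·(-8−(-8/3))) = ½·(-4 − 10/3 − 32/3) = -9, so the Q-coordinate is 1/6.
[PQS] = ½·((-12)·(4−(-8/3)) + 0·(-8/3−(-8)) + (-2/3)·(-8−4)) = ½·(-80 + 0 + 8) = -36, so the R-coordinate is 2/3.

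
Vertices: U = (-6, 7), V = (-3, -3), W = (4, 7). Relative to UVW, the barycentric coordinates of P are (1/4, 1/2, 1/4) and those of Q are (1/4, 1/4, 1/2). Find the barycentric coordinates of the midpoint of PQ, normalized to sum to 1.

Since both coordinate triples sum to 1, the midpoint's barycentrics are the componentwise average.
(1/4+1/4)/2 = 1/4; similarly 3/8 and 3/8.

(1/4, 3/8, 3/8)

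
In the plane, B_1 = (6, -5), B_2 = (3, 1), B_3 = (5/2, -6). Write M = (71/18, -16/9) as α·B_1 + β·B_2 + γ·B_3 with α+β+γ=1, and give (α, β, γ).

Signed area of the reference triangle: [B_1B_2B_3] = ½·(6·(1−(-6)) + 3·(-6−(-5)) + (5/2)·(-5−1)) = ½·(42 − 3 − 15) = 12.
[MB_2B_3] = ½·((71/18)·(1−(-6)) + 3·(-6−(-16/9)) + (5/2)·(-16/9−1)) = ½·(497/18 − 38/3 − 125/18) = 4, so the B_1-coordinate is 4/12 = 1/3.
[B_1MB_3] = ½·(6·(-16/9−(-6)) + (71/18)·(-6−(-5)) + (5/2)·(-5−(-16/9))) = ½·(76/3 − 71/18 − 145/18) = 20/3, so the B_2-coordinate is 5/9.
[B_1B_2M] = ½·(6·(1−(-16/9)) + 3·(-16/9−(-5)) + (71/18)·(-5−1)) = ½·(50/3 + 29/3 − 71/3) = 4/3, so the B_3-coordinate is 1/9.
Check: 1/3 + 5/9 + 1/9 = 1.

(1/3, 5/9, 1/9)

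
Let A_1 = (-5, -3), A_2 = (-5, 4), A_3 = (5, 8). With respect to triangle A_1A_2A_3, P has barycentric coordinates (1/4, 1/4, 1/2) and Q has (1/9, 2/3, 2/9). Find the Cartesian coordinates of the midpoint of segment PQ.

Barycentric coordinates of the midpoint are the average: (13/72, 11/24, 13/36).
Converting: (13/72)·A_1 + (11/24)·A_2 + (13/36)·A_3 = (-25/18, 301/72).

(-25/18, 301/72)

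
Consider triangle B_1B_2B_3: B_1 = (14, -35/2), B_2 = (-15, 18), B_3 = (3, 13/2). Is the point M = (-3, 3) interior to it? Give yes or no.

Barycentric coordinates of M: (264/611, 365/611, -18/611).
The three coordinates are positive, positive, negative; a point is interior exactly when all three are positive.

no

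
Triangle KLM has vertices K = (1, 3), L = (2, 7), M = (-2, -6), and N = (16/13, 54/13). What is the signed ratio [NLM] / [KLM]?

6/13

[KLM] = ½·(1·(7−(-6)) + 2·(-6−3) + (-2)·(3−7)) = ½·(13 − 18 + 8) = 3/2.
[NLM] = ½·((16/13)·(7−(-6)) + 2·(-6−(54/13)) + (-2)·(54/13−7)) = ½·(16 − 264/13 + 74/13) = 9/13, so the ratio is (9/13)/(3/2) = 6/13.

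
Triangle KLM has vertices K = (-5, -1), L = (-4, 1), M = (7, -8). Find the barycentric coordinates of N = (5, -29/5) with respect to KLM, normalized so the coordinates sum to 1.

Signed area of the reference triangle: [KLM] = ½·((-5)·(1−(-8)) + (-4)·(-8−(-1)) + 7·(-1−1)) = ½·(-45 + 28 − 14) = -31/2.
[NLM] = ½·(5·(1−(-8)) + (-4)·(-8−(-29/5)) + 7·(-29/5−1)) = ½·(45 + 44/5 − 238/5) = 31/10, so the K-coordinate is (31/10)/(-31/2) = -1/5.
[KNM] = ½·((-5)·(-29/5−(-8)) + 5·(-8−(-1)) + 7·(-1−(-29/5))) = ½·(-11 − 35 + 168/5) = -31/5, so the L-coordinate is 2/5.
[KLN] = ½·((-5)·(1−(-29/5)) + (-4)·(-29/5−(-1)) + 5·(-1−1)) = ½·(-34 + 96/5 − 10) = -62/5, so the M-coordinate is 4/5.

(-1/5, 2/5, 4/5)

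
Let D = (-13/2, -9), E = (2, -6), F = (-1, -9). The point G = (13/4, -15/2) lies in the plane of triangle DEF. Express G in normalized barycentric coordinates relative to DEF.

Signed area of the reference triangle: [DEF] = ½·((-13/2)·(-6−(-9)) + 2·(-9−(-9)) + (-1)·(-9−(-6))) = ½·(-39/2 + 0 + 3) = -33/4.
[GEF] = ½·((13/4)·(-6−(-9)) + 2·(-9−(-15/2)) + (-1)·(-15/2−(-6))) = ½·(39/4 − 3 + 3/2) = 33/8, so the D-coordinate is (33/8)/(-33/4) = -1/2.
[DGF] = ½·((-13/2)·(-15/2−(-9)) + (13/4)·(-9−(-9)) + (-1)·(-9−(-15/2))) = ½·(-39/4 + 0 + 3/2) = -33/8, so the E-coordinate is 1/2.
[DEG] = ½·((-13/2)·(-6−(-15/2)) + 2·(-15/2−(-9)) + (13/4)·(-9−(-6))) = ½·(-39/4 + 3 − 39/4) = -33/4, so the F-coordinate is 1.

(-1/2, 1/2, 1)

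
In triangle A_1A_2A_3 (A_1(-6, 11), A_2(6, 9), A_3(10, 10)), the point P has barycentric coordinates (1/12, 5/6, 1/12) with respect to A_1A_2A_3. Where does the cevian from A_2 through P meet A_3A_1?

Line A_2P meets A_3A_1 where the A_2-coordinate vanishes; zeroing P's A_2-weight and renormalizing leaves A_3, A_1-weights 1/12 : 1/12 → (1/2, 1/2).
So Q = (1/2)·A_3 + (1/2)·A_1 = (2, 21/2).

(2, 21/2)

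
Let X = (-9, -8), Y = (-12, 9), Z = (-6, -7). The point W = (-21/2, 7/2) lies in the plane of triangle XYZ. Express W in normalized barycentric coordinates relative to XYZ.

Signed area of the reference triangle: [XYZ] = ½·((-9)·(9−(-7)) + (-12)·(-7−(-8)) + (-6)·(-8−9)) = ½·(-144 − 12 + 102) = -27.
[WYZ] = ½·((-21/2)·(9−(-7)) + (-12)·(-7−(7/2)) + (-6)·(7/2−9)) = ½·(-168 + 126 + 33) = -9/2, so the X-coordinate is (-9/2)/(-27) = 1/6.
[XWZ] = ½·((-9)·(7/2−(-7)) + (-21/2)·(-7−(-8)) + (-6)·(-8−(7/2))) = ½·(-189/2 − 21/2 + 69) = -18, so the Y-coordinate is 2/3.
[XYW] = ½·((-9)·(9−(7/2)) + (-12)·(7/2−(-8)) + (-21/2)·(-8−9)) = ½·(-99/2 − 138 + 357/2) = -9/2, so the Z-coordinate is 1/6.
Check: 1/6 + 2/3 + 1/6 = 1.

(1/6, 2/3, 1/6)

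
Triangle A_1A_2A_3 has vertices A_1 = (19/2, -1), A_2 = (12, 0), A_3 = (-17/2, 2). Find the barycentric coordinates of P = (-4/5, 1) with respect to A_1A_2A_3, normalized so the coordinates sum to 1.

(1/5, 1/5, 3/5)

Signed area of the reference triangle: [A_1A_2A_3] = ½·((19/2)·(0−2) + 12·(2−(-1)) + (-17/2)·(-1−0)) = ½·(-19 + 36 + 17/2) = 51/4.
[PA_2A_3] = ½·((-4/5)·(0−2) + 12·(2−1) + (-17/2)·(1−0)) = ½·(8/5 + 12 − 17/2) = 51/20, so the A_1-coordinate is (51/20)/(51/4) = 1/5.
[A_1PA_3] = ½·((19/2)·(1−2) + (-4/5)·(2−(-1)) + (-17/2)·(-1−1)) = ½·(-19/2 − 12/5 + 17) = 51/20, so the A_2-coordinate is 1/5.
[A_1A_2P] = ½·((19/2)·(0−1) + 12·(1−(-1)) + (-4/5)·(-1−0)) = ½·(-19/2 + 24 + 4/5) = 153/20, so the A_3-coordinate is 3/5.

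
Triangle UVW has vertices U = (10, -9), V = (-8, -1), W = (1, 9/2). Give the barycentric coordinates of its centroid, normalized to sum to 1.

(1/3, 1/3, 1/3)

The centroid is the average of the vertices, so each weight is 1/3.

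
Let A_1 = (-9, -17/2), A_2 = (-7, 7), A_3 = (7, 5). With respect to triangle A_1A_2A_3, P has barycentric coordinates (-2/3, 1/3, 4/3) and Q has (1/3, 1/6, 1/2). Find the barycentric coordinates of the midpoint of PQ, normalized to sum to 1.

(-1/6, 1/4, 11/12)

Since both coordinate triples sum to 1, the midpoint's barycentrics are the componentwise average.
(-2/3+1/3)/2 = -1/6; similarly 1/4 and 11/12.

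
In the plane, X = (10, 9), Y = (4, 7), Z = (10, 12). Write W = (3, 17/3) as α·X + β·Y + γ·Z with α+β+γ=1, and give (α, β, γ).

Signed area of the reference triangle: [XYZ] = ½·(10·(7−12) + 4·(12−9) + 10·(9−7)) = ½·(-50 + 12 + 20) = -9.
[WYZ] = ½·(3·(7−12) + 4·(12−(17/3)) + 10·(17/3−7)) = ½·(-15 + 76/3 − 40/3) = -3/2, so the X-coordinate is (-3/2)/(-9) = 1/6.
[XWZ] = ½·(10·(17/3−12) + 3·(12−9) + 10·(9−(17/3))) = ½·(-190/3 + 9 + 100/3) = -21/2, so the Y-coordinate is 7/6.
[XYW] = ½·(10·(7−(17/3)) + 4·(17/3−9) + 3·(9−7)) = ½·(40/3 − 40/3 + 6) = 3, so the Z-coordinate is -1/3.

(1/6, 7/6, -1/3)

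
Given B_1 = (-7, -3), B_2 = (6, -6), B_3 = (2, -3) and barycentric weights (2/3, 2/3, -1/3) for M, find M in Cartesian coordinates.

M = (2/3)·B_1 + (2/3)·B_2 + (-1/3)·B_3.
x-coordinate: (2/3)·(-7) + (2/3)·6 + (-1/3)·2 = -4/3.
y-coordinate: (2/3)·(-3) + (2/3)·(-6) + (-1/3)·(-3) = -5.

(-4/3, -5)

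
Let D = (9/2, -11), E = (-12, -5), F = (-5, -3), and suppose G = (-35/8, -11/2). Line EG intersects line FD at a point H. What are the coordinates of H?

Barycentric coordinates of G with respect to DEF: (1/4, 1/4, 1/2).
On side FD the E-coordinate is zero; dropping G's E-weight 1/4 and renormalizing the remaining 1/2 : 1/4 gives weights 2/3, 1/3 on F, D.
H = (2/3)·(-5, -3) + (1/3)·(9/2, -11) = (-11/6, -17/3).

(-11/6, -17/3)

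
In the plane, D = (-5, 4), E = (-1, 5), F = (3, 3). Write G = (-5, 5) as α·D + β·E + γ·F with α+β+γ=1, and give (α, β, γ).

(2/3, 2/3, -1/3)

Signed area of the reference triangle: [DEF] = ½·((-5)·(5−3) + (-1)·(3−4) + 3·(4−5)) = ½·(-10 + 1 − 3) = -6.
[GEF] = ½·((-5)·(5−3) + (-1)·(3−5) + 3·(5−5)) = ½·(-10 + 2 + 0) = -4, so the D-coordinate is (-4)/(-6) = 2/3.
[DGF] = ½·((-5)·(5−3) + (-5)·(3−4) + 3·(4−5)) = ½·(-10 + 5 − 3) = -4, so the E-coordinate is 2/3.
[DEG] = ½·((-5)·(5−5) + (-1)·(5−4) + (-5)·(4−5)) = ½·(0 − 1 + 5) = 2, so the F-coordinate is -1/3.
Check: 2/3 + 2/3 − 1/3 = 1.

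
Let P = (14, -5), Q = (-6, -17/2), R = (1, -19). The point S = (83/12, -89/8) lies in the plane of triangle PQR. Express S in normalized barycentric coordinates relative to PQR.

Signed area of the reference triangle: [PQR] = ½·(14·(-17/2−(-19)) + (-6)·(-19−(-5)) + 1·(-5−(-17/2))) = ½·(147 + 84 + 7/2) = 469/4.
[SQR] = ½·((83/12)·(-17/2−(-19)) + (-6)·(-19−(-89/8)) + 1·(-89/8−(-17/2))) = ½·(581/8 + 189/4 − 21/8) = 469/8, so the P-coordinate is (469/8)/(469/4) = 1/2.
[PSR] = ½·(14·(-89/8−(-19)) + (83/12)·(-19−(-5)) + 1·(-5−(-89/8))) = ½·(441/4 − 581/6 + 49/8) = 469/48, so the Q-coordinate is 1/12.
[PQS] = ½·(14·(-17/2−(-89/8)) + (-6)·(-89/8−(-5)) + (83/12)·(-5−(-17/2))) = ½·(147/4 + 147/4 + 581/24) = 2345/48, so the R-coordinate is 5/12.
Check: 1/2 + 1/12 + 5/12 = 1.

(1/2, 1/12, 5/12)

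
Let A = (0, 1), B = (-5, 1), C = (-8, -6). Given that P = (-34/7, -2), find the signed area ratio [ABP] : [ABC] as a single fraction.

[ABC] = ½·(0·(1−(-6)) + (-5)·(-6−1) + (-8)·(1−1)) = ½·(0 + 35 + 0) = 35/2.
[ABP] = ½·(0·(1−(-2)) + (-5)·(-2−1) + (-34/7)·(1−1)) = ½·(0 + 15 + 0) = 15/2, so the ratio is (15/2)/(35/2) = 3/7.

3/7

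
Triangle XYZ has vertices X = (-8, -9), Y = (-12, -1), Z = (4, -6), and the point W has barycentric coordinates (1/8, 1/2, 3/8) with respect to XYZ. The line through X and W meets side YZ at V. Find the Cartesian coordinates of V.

(-36/7, -22/7)

Line XW meets YZ where the X-coordinate vanishes; zeroing W's X-weight and renormalizing leaves Y, Z-weights 1/2 : 3/8 → (4/7, 3/7).
So V = (4/7)·Y + (3/7)·Z = (-36/7, -22/7).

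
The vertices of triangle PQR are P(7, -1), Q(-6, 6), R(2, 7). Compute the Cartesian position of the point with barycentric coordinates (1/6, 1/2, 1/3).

(-7/6, 31/6)

S = (1/6)·P + (1/2)·Q + (1/3)·R.
x-coordinate: (1/6)·7 + (1/2)·(-6) + (1/3)·2 = -7/6.
y-coordinate: (1/6)·(-1) + (1/2)·6 + (1/3)·7 = 31/6.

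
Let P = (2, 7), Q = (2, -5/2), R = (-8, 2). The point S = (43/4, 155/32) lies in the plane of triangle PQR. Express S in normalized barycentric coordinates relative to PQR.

(19/16, 11/16, -7/8)

Signed area of the reference triangle: [PQR] = ½·(2·(-5/2−2) + 2·(2−7) + (-8)·(7−(-5/2))) = ½·(-9 − 10 − 76) = -95/2.
[SQR] = ½·((43/4)·(-5/2−2) + 2·(2−(155/32)) + (-8)·(155/32−(-5/2))) = ½·(-387/8 − 91/16 − 235/4) = -1805/32, so the P-coordinate is (-1805/32)/(-95/2) = 19/16.
[PSR] = ½·(2·(155/32−2) + (43/4)·(2−7) + (-8)·(7−(155/32))) = ½·(91/16 − 215/4 − 69/4) = -1045/32, so the Q-coordinate is 11/16.
[PQS] = ½·(2·(-5/2−(155/32)) + 2·(155/32−7) + (43/4)·(7−(-5/2))) = ½·(-235/16 − 69/16 + 817/8) = 665/16, so the R-coordinate is -7/8.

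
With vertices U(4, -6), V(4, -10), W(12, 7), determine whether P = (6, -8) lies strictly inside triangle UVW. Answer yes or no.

Barycentric coordinates of P: (-9/16, 21/16, 1/4).
The three coordinates are negative, positive, positive; a point is interior exactly when all three are positive.

no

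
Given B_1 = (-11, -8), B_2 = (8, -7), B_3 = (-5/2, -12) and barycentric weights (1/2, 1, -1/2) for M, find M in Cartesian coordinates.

(15/4, -5)

M = (1/2)·B_1 + 1·B_2 + (-1/2)·B_3.
x-coordinate: (1/2)·(-11) + 1·8 + (-1/2)·(-5/2) = 15/4.
y-coordinate: (1/2)·(-8) + 1·(-7) + (-1/2)·(-12) = -5.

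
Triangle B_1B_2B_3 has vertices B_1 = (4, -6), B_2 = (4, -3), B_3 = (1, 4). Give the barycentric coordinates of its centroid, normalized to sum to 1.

The centroid is the average of the vertices, so each weight is 1/3.

(1/3, 1/3, 1/3)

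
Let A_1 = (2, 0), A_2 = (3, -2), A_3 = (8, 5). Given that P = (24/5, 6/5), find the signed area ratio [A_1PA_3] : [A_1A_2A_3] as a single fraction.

[A_1A_2A_3] = ½·(2·(-2−5) + 3·(5−0) + 8·(0−(-2))) = ½·(-14 + 15 + 16) = 17/2.
[A_1PA_3] = ½·(2·(6/5−5) + (24/5)·(5−0) + 8·(0−(6/5))) = ½·(-38/5 + 24 − 48/5) = 17/5, so the ratio is (17/5)/(17/2) = 2/5.

2/5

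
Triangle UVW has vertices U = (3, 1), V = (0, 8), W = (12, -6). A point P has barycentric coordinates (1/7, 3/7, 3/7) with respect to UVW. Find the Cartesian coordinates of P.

(39/7, 1)

P = (1/7)·U + (3/7)·V + (3/7)·W.
x-coordinate: (1/7)·3 + (3/7)·0 + (3/7)·12 = 39/7.
y-coordinate: (1/7)·1 + (3/7)·8 + (3/7)·(-6) = 1.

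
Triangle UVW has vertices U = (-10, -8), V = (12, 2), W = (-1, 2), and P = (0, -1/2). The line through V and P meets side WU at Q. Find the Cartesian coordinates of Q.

Barycentric coordinates of P with respect to UVW: (1/4, 1/4, 1/2).
On side WU the V-coordinate is zero; dropping P's V-weight 1/4 and renormalizing the remaining 1/2 : 1/4 gives weights 2/3, 1/3 on W, U.
Q = (2/3)·(-1, 2) + (1/3)·(-10, -8) = (-4, -4/3).

(-4, -4/3)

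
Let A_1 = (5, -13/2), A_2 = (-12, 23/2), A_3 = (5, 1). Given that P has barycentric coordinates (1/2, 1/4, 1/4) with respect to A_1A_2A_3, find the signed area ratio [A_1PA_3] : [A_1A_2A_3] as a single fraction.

The signed ratio [A_1PA_3]/[A_1A_2A_3] equals the barycentric coordinate of P at vertex A_2, which is 1/4.

1/4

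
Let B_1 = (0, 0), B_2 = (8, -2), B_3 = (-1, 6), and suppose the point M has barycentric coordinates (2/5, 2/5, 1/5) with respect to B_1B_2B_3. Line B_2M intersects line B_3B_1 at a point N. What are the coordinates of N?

(-1/3, 2)

Line B_2M meets B_3B_1 where the B_2-coordinate vanishes; zeroing M's B_2-weight and renormalizing leaves B_3, B_1-weights 1/5 : 2/5 → (1/3, 2/3).
So N = (1/3)·B_3 + (2/3)·B_1 = (-1/3, 2).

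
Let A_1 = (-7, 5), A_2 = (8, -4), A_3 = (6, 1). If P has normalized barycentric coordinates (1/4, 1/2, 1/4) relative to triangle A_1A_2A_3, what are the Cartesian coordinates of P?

(15/4, -1/2)

P = (1/4)·A_1 + (1/2)·A_2 + (1/4)·A_3.
x-coordinate: (1/4)·(-7) + (1/2)·8 + (1/4)·6 = 15/4.
y-coordinate: (1/4)·5 + (1/2)·(-4) + (1/4)·1 = -1/2.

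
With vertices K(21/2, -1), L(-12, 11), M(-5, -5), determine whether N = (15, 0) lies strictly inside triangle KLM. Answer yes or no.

no

Barycentric coordinates of N: (355/276, -5/552, -51/184).
The three coordinates are positive, negative, negative; a point is interior exactly when all three are positive.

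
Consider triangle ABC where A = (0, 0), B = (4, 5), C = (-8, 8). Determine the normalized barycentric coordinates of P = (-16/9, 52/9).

(1/9, 4/9, 4/9)

Signed area of the reference triangle: [ABC] = ½·(0·(5−8) + 4·(8−0) + (-8)·(0−5)) = ½·(0 + 32 + 40) = 36.
[PBC] = ½·((-16/9)·(5−8) + 4·(8−(52/9)) + (-8)·(52/9−5)) = ½·(16/3 + 80/9 − 56/9) = 4, so the A-coordinate is 4/36 = 1/9.
[APC] = ½·(0·(52/9−8) + (-16/9)·(8−0) + (-8)·(0−(52/9))) = ½·(0 − 128/9 + 416/9) = 16, so the B-coordinate is 4/9.
[ABP] = ½·(0·(5−(52/9)) + 4·(52/9−0) + (-16/9)·(0−5)) = ½·(0 + 208/9 + 80/9) = 16, so the C-coordinate is 4/9.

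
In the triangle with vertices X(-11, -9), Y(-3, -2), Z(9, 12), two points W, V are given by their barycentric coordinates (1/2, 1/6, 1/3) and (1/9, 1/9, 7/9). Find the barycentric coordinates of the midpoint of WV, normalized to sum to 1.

Since both coordinate triples sum to 1, the midpoint's barycentrics are the componentwise average.
(1/2+1/9)/2 = 11/36; similarly 5/36 and 5/9.

(11/36, 5/36, 5/9)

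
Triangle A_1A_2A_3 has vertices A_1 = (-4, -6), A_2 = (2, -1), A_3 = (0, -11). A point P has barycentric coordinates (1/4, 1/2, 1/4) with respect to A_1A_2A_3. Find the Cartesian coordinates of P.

P = (1/4)·A_1 + (1/2)·A_2 + (1/4)·A_3.
x-coordinate: (1/4)·(-4) + (1/2)·2 + (1/4)·0 = 0.
y-coordinate: (1/4)·(-6) + (1/2)·(-1) + (1/4)·(-11) = -19/4.

(0, -19/4)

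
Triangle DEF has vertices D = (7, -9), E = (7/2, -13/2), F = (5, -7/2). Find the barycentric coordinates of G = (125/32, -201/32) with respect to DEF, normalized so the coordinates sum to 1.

Signed area of the reference triangle: [DEF] = ½·(7·(-13/2−(-7/2)) + (7/2)·(-7/2−(-9)) + 5·(-9−(-13/2))) = ½·(-21 + 77/4 − 25/2) = -57/8.
[GEF] = ½·((125/32)·(-13/2−(-7/2)) + (7/2)·(-7/2−(-201/32)) + 5·(-201/32−(-13/2))) = ½·(-375/32 + 623/64 + 35/32) = -57/128, so the D-coordinate is (-57/128)/(-57/8) = 1/16.
[DGF] = ½·(7·(-201/32−(-7/2)) + (125/32)·(-7/2−(-9)) + 5·(-9−(-201/32))) = ½·(-623/32 + 1375/64 − 435/32) = -741/128, so the E-coordinate is 13/16.
[DEG] = ½·(7·(-13/2−(-201/32)) + (7/2)·(-201/32−(-9)) + (125/32)·(-9−(-13/2))) = ½·(-49/32 + 609/64 − 625/64) = -57/64, so the F-coordinate is 1/8.

(1/16, 13/16, 1/8)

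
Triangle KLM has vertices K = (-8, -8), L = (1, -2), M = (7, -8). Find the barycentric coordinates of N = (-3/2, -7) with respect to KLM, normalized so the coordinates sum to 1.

(1/2, 1/6, 1/3)

Signed area of the reference triangle: [KLM] = ½·((-8)·(-2−(-8)) + 1·(-8−(-8)) + 7·(-8−(-2))) = ½·(-48 + 0 − 42) = -45.
[NLM] = ½·((-3/2)·(-2−(-8)) + 1·(-8−(-7)) + 7·(-7−(-2))) = ½·(-9 − 1 − 35) = -45/2, so the K-coordinate is (-45/2)/(-45) = 1/2.
[KNM] = ½·((-8)·(-7−(-8)) + (-3/2)·(-8−(-8)) + 7·(-8−(-7))) = ½·(-8 + 0 − 7) = -15/2, so the L-coordinate is 1/6.
[KLN] = ½·((-8)·(-2−(-7)) + 1·(-7−(-8)) + (-3/2)·(-8−(-2))) = ½·(-40 + 1 + 9) = -15, so the M-coordinate is 1/3.
Check: 1/2 + 1/6 + 1/3 = 1.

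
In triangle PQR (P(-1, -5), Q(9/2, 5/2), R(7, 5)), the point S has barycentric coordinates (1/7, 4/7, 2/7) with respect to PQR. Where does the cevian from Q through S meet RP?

(13/3, 5/3)

Line QS meets RP where the Q-coordinate vanishes; zeroing S's Q-weight and renormalizing leaves R, P-weights 2/7 : 1/7 → (2/3, 1/3).
So T = (2/3)·R + (1/3)·P = (13/3, 5/3).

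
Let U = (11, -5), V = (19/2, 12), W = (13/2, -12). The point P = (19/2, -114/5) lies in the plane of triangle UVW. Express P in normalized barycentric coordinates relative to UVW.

Signed area of the reference triangle: [UVW] = ½·(11·(12−(-12)) + (19/2)·(-12−(-5)) + (13/2)·(-5−12)) = ½·(264 − 133/2 − 221/2) = 87/2.
[PVW] = ½·((19/2)·(12−(-12)) + (19/2)·(-12−(-114/5)) + (13/2)·(-114/5−12)) = ½·(228 + 513/5 − 1131/5) = 261/5, so the U-coordinate is (261/5)/(87/2) = 6/5.
[UPW] = ½·(11·(-114/5−(-12)) + (19/2)·(-12−(-5)) + (13/2)·(-5−(-114/5))) = ½·(-594/5 − 133/2 + 1157/10) = -174/5, so the V-coordinate is -4/5.
[UVP] = ½·(11·(12−(-114/5)) + (19/2)·(-114/5−(-5)) + (19/2)·(-5−12)) = ½·(1914/5 − 1691/10 − 323/2) = 261/10, so the W-coordinate is 3/5.

(6/5, -4/5, 3/5)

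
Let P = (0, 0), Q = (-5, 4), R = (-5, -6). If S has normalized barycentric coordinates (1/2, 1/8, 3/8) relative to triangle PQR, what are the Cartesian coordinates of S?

S = (1/2)·P + (1/8)·Q + (3/8)·R.
x-coordinate: (1/2)·0 + (1/8)·(-5) + (3/8)·(-5) = -5/2.
y-coordinate: (1/2)·0 + (1/8)·4 + (3/8)·(-6) = -7/4.

(-5/2, -7/4)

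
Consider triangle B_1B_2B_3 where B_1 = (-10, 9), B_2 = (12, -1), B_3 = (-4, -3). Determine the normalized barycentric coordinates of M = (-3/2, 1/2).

(1/4, 1/4, 1/2)

Signed area of the reference triangle: [B_1B_2B_3] = ½·((-10)·(-1−(-3)) + 12·(-3−9) + (-4)·(9−(-1))) = ½·(-20 − 144 − 40) = -102.
[MB_2B_3] = ½·((-3/2)·(-1−(-3)) + 12·(-3−(1/2)) + (-4)·(1/2−(-1))) = ½·(-3 − 42 − 6) = -51/2, so the B_1-coordinate is (-51/2)/(-102) = 1/4.
[B_1MB_3] = ½·((-10)·(1/2−(-3)) + (-3/2)·(-3−9) + (-4)·(9−(1/2))) = ½·(-35 + 18 − 34) = -51/2, so the B_2-coordinate is 1/4.
[B_1B_2M] = ½·((-10)·(-1−(1/2)) + 12·(1/2−9) + (-3/2)·(9−(-1))) = ½·(15 − 102 − 15) = -51, so the B_3-coordinate is 1/2.
Check: 1/4 + 1/4 + 1/2 = 1.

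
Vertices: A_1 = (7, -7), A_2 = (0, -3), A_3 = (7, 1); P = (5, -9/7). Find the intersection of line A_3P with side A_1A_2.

(7/3, -13/3)

Barycentric coordinates of P with respect to A_1A_2A_3: (1/7, 2/7, 4/7).
On side A_1A_2 the A_3-coordinate is zero; dropping P's A_3-weight 4/7 and renormalizing the remaining 1/7 : 2/7 gives weights 1/3, 2/3 on A_1, A_2.
Q = (1/3)·(7, -7) + (2/3)·(0, -3) = (7/3, -13/3).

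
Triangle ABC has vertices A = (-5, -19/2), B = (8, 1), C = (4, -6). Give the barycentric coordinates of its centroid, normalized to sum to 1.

The centroid is the average of the vertices, so each weight is 1/3.

(1/3, 1/3, 1/3)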